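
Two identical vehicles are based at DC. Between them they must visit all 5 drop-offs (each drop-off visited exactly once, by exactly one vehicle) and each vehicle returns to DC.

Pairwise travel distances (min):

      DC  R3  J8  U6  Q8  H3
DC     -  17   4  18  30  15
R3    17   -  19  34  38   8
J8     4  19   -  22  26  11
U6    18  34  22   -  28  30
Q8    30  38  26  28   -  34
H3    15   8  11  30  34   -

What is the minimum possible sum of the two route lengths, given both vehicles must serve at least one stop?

Minimum combined distance: 113 min.

Try each way of splitting the stops between the two vehicles (each non-empty) and, for each split, find the best tour for each vehicle:
  {R3} + {J8, U6, Q8, H3}: 34 + 95 = 129
  {J8} + {R3, U6, Q8, H3}: 8 + 105 = 113
  {R3, J8} + {U6, Q8, H3}: 40 + 95 = 135
  {U6} + {R3, J8, Q8, H3}: 36 + 89 = 125
  {R3, U6} + {J8, Q8, H3}: 69 + 79 = 148
  {J8, U6} + {R3, Q8, H3}: 44 + 89 = 133
  … (15 splits in total)
Best: vehicle 1 DC → J8 → DC = 8; vehicle 2 DC → R3 → H3 → Q8 → U6 → DC = 105; combined 113.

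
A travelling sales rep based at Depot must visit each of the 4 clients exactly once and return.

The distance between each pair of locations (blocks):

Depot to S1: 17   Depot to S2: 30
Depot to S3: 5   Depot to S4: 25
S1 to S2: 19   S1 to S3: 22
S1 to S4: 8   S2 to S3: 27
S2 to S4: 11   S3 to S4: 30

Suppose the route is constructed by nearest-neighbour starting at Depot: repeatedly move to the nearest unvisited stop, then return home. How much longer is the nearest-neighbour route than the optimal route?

Excess over optimum: 8 blocks.

From Depot: S3=5, S1=17, S4=25, S2=30 → choose S3 (5).
From S3: S1=22, S2=27, S4=30 → choose S1 (22).
From S1: S4=8, S2=19 → choose S4 (8).
From S4: S2=11 → choose S2 (11).
NN route Depot → S3 → S1 → S4 → S2 → Depot costs 76.
Optimal: Depot → S1 → S4 → S2 → S3 → Depot costs 68 (by enumerating all 12 distinct tours).
Excess = 76 − 68 = 8.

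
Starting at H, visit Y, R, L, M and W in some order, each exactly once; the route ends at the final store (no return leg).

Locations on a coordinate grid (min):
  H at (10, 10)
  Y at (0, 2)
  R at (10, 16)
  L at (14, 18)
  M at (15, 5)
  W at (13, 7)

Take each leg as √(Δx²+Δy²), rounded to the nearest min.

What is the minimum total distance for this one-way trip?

There are 5! = 120 possible orderings.
H → Y → R → L → M → W: 13+17+4+13+3 = 50
H → Y → R → L → W → M: 13+17+4+11+3 = 48
H → Y → R → M → L → W: 13+17+12+13+11 = 66
H → Y → R → M → W → L: 13+17+12+3+11 = 56
H → Y → R → W → L → M: 13+17+9+11+13 = 63
H → Y → R → W → M → L: 13+17+9+3+13 = 55
H → Y → L → R → M → W: 13+21+4+12+3 = 53
H → Y → L → R → W → M: 13+21+4+9+3 = 50
H → Y → L → M → R → W: 13+21+13+12+9 = 68
H → Y → L → M → W → R: 13+21+13+3+9 = 59
H → Y → L → W → R → M: 13+21+11+9+12 = 66
H → Y → L → W → M → R: 13+21+11+3+12 = 60
H → Y → M → R → L → W: 13+15+12+4+11 = 55
H → Y → M → R → W → L: 13+15+12+9+11 = 60
… (106 more)
H → R → L → W → M → Y: 6+4+11+3+15 = 39  ← best
The minimum is 39.
One shortest path: H → R → L → W → M → Y.

Minimum one-way distance = 39 min.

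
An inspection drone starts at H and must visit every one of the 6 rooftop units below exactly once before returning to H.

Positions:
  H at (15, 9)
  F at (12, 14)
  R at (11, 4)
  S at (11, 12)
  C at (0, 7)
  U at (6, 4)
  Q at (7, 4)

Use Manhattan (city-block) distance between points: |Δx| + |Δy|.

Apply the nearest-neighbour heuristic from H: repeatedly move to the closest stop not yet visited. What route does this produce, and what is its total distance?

From H: distances to unvisited — S=7, F=8, R=9, Q=13, U=14, C=17. Nearest is S (7).
From S: distances to unvisited — F=3, R=8, Q=12, U=13, C=16. Nearest is F (3).
From F: distances to unvisited — R=11, Q=15, U=16, C=19. Nearest is R (11).
From R: distances to unvisited — Q=4, U=5, C=14. Nearest is Q (4).
From Q: distances to unvisited — U=1, C=10. Nearest is U (1).
From U: distances to unvisited — C=9. Nearest is C (9).
Return C→H: 17.
Total = 7 + 3 + 11 + 4 + 1 + 9 + 17 = 52.

Total distance 52 via the nearest-neighbour route H → S → F → R → Q → U → C → H.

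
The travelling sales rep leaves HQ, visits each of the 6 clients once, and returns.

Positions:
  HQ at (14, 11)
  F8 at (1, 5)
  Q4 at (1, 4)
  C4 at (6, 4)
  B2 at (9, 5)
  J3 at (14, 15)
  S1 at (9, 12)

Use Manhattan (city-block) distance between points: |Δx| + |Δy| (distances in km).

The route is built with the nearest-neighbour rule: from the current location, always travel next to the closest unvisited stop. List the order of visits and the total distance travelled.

HQ → [J3:4 / S1:6 / B2:11 / C4:15 / F8:19 / Q4:20] → J3 (4)
J3 → [S1:8 / B2:15 / C4:19 / F8:23 / Q4:24] → S1 (8)
S1 → [B2:7 / C4:11 / F8:15 / Q4:16] → B2 (7)
B2 → [C4:4 / F8:8 / Q4:9] → C4 (4)
C4 → [Q4:5 / F8:6] → Q4 (5)
Q4 → [F8:1] → F8 (1)
Return F8→HQ: 19.
Total = 4 + 8 + 7 + 4 + 5 + 1 + 19 = 48.

Total distance 48 km via the nearest-neighbour route HQ → J3 → S1 → B2 → C4 → Q4 → F8 → HQ.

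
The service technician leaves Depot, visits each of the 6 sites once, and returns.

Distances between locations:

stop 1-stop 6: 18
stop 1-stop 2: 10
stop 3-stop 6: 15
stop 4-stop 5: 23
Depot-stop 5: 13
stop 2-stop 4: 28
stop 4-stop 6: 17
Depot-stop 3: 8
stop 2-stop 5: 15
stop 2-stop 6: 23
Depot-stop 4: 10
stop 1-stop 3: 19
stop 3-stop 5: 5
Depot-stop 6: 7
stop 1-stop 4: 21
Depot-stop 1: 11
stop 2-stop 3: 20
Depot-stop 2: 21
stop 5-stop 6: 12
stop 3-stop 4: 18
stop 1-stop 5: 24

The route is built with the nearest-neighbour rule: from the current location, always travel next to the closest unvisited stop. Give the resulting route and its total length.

94 along Depot → stop 6 → stop 5 → stop 3 → stop 4 → stop 1 → stop 2 → Depot.

Depot → [stop 6:7 / stop 3:8 / stop 4:10 / stop 1:11 / stop 5:13 / stop 2:21] → stop 6 (7)
stop 6 → [stop 5:12 / stop 3:15 / stop 4:17 / stop 1:18 / stop 2:23] → stop 5 (12)
stop 5 → [stop 3:5 / stop 2:15 / stop 4:23 / stop 1:24] → stop 3 (5)
stop 3 → [stop 4:18 / stop 1:19 / stop 2:20] → stop 4 (18)
stop 4 → [stop 1:21 / stop 2:28] → stop 1 (21)
stop 1 → [stop 2:10] → stop 2 (10)
Return stop 2→Depot: 21.
Total = 7 + 12 + 5 + 18 + 21 + 10 + 21 = 94.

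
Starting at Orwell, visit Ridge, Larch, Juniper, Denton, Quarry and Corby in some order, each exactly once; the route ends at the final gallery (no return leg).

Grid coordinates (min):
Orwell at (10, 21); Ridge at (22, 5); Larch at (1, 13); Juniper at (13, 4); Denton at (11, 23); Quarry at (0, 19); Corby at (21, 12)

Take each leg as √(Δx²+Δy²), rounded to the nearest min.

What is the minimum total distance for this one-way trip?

There are 6! = 720 possible orderings.
Orwell → Ridge → Larch → Juniper → Denton → Quarry → Corby: 20+22+15+19+12+22 = 110
Orwell → Ridge → Larch → Juniper → Denton → Corby → Quarry: 20+22+15+19+15+22 = 113
Orwell → Ridge → Larch → Juniper → Quarry → Denton → Corby: 20+22+15+20+12+15 = 104
Orwell → Ridge → Larch → Juniper → Quarry → Corby → Denton: 20+22+15+20+22+15 = 114
Orwell → Ridge → Larch → Juniper → Corby → Denton → Quarry: 20+22+15+11+15+12 = 95
Orwell → Ridge → Larch → Juniper → Corby → Quarry → Denton: 20+22+15+11+22+12 = 102
Orwell → Ridge → Larch → Denton → Juniper → Quarry → Corby: 20+22+14+19+20+22 = 117
Orwell → Ridge → Larch → Denton → Juniper → Corby → Quarry: 20+22+14+19+11+22 = 108
… (712 more)
Orwell → Denton → Quarry → Larch → Juniper → Ridge → Corby: 2+12+6+15+9+7 = 51  ← best
The minimum is 51.
One shortest path: Orwell → Denton → Quarry → Larch → Juniper → Ridge → Corby.

51 min — the minimum one-way total.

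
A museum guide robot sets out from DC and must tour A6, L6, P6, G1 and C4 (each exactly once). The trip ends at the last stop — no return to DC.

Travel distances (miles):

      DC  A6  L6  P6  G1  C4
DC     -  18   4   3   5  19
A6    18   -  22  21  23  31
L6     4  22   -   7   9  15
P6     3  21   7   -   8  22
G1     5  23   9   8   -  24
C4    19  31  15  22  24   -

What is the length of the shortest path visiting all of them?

There are 5! = 120 possible orderings.
DC - A6 - L6 - P6 - G1 - C4: 18+22+7+8+24 = 79
DC - A6 - L6 - P6 - C4 - G1: 18+22+7+22+24 = 93
DC - A6 - L6 - G1 - P6 - C4: 18+22+9+8+22 = 79
DC - A6 - L6 - G1 - C4 - P6: 18+22+9+24+22 = 95
DC - A6 - L6 - C4 - P6 - G1: 18+22+15+22+8 = 85
DC - A6 - L6 - C4 - G1 - P6: 18+22+15+24+8 = 87
DC - A6 - P6 - L6 - G1 - C4: 18+21+7+9+24 = 79
DC - A6 - P6 - L6 - C4 - G1: 18+21+7+15+24 = 85
DC - A6 - P6 - G1 - L6 - C4: 18+21+8+9+15 = 71
DC - A6 - P6 - G1 - C4 - L6: 18+21+8+24+15 = 86
DC - A6 - P6 - C4 - L6 - G1: 18+21+22+15+9 = 85
DC - A6 - P6 - C4 - G1 - L6: 18+21+22+24+9 = 94
DC - A6 - G1 - L6 - P6 - C4: 18+23+9+7+22 = 79
DC - A6 - G1 - L6 - C4 - P6: 18+23+9+15+22 = 87
… (106 more)
DC - P6 - G1 - L6 - C4 - A6: 3+8+9+15+31 = 66  ← best
The minimum is 66.
One shortest path: DC → P6 → G1 → L6 → C4 → A6.

Shortest open route: 66 miles.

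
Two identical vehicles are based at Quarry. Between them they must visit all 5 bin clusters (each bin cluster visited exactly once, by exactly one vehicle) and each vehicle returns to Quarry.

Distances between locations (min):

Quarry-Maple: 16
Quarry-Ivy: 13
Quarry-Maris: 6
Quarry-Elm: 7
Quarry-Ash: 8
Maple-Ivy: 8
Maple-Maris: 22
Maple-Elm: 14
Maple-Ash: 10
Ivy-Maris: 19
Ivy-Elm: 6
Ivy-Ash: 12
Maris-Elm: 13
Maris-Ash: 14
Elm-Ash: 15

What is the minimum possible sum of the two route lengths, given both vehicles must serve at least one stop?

Minimum combined distance: 51 min.

There are 2^4 − 1 = 15 ways to divide the 5 stops into two non-empty groups. For each, the best each vehicle can do is its own shortest tour through its group:
  {Maple} + {Ivy, Maris, Elm, Ash}: 32 + 45 = 77
  {Ivy} + {Maple, Maris, Elm, Ash}: 26 + 51 = 77
  {Maple, Ivy} + {Maris, Elm, Ash}: 37 + 42 = 79
  {Maris} + {Maple, Ivy, Elm, Ash}: 12 + 39 = 51
  {Maple, Maris} + {Ivy, Elm, Ash}: 44 + 33 = 77
  {Ivy, Maris} + {Maple, Elm, Ash}: 38 + 39 = 77
  … (15 splits in total)
Best: vehicle 1 Quarry → Maris → Quarry = 12; vehicle 2 Quarry → Elm → Ivy → Maple → Ash → Quarry = 39; combined 51.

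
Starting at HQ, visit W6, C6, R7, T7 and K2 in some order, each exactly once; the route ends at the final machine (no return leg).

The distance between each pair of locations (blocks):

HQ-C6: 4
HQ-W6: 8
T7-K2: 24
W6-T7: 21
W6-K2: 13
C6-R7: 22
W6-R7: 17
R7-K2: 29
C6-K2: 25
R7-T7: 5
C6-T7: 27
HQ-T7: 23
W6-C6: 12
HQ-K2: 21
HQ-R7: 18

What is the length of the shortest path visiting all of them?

58 blocks — the minimum one-way total.

There are 5! = 120 possible orderings.
HQ - W6 - C6 - R7 - T7 - K2: 8+12+22+5+24 = 71
HQ - W6 - C6 - R7 - K2 - T7: 8+12+22+29+24 = 95
HQ - W6 - C6 - T7 - R7 - K2: 8+12+27+5+29 = 81
HQ - W6 - C6 - T7 - K2 - R7: 8+12+27+24+29 = 100
HQ - W6 - C6 - K2 - R7 - T7: 8+12+25+29+5 = 79
HQ - W6 - C6 - K2 - T7 - R7: 8+12+25+24+5 = 74
HQ - W6 - R7 - C6 - T7 - K2: 8+17+22+27+24 = 98
HQ - W6 - R7 - C6 - K2 - T7: 8+17+22+25+24 = 96
HQ - W6 - R7 - T7 - C6 - K2: 8+17+5+27+25 = 82
HQ - W6 - R7 - T7 - K2 - C6: 8+17+5+24+25 = 79
HQ - W6 - R7 - K2 - C6 - T7: 8+17+29+25+27 = 106
HQ - W6 - R7 - K2 - T7 - C6: 8+17+29+24+27 = 105
HQ - W6 - T7 - C6 - R7 - K2: 8+21+27+22+29 = 107
HQ - W6 - T7 - C6 - K2 - R7: 8+21+27+25+29 = 110
… (106 more)
HQ - C6 - W6 - K2 - T7 - R7: 4+12+13+24+5 = 58  ← best
The minimum is 58.
One shortest path: HQ → C6 → W6 → K2 → T7 → R7.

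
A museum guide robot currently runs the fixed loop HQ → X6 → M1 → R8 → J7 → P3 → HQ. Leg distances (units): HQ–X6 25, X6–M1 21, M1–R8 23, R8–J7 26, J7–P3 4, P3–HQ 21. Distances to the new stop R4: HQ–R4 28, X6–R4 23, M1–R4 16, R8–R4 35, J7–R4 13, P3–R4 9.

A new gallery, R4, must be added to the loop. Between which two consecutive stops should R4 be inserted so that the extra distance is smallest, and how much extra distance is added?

Insertion cost between consecutive stops i–j is d(i,R4) + d(R4,j) − d(i,j):
  between HQ and X6: 28 + 23 − 25 = 26
  between X6 and M1: 23 + 16 − 21 = 18
  between M1 and R8: 16 + 35 − 23 = 28
  between R8 and J7: 35 + 13 − 26 = 22
  between J7 and P3: 13 + 9 − 4 = 18
  between P3 and HQ: 9 + 28 − 21 = 16
Cheapest insertion is between P3 and HQ, adding 16.
New total = 120 + 16 = 136.

Adding 16 by placing R4 on the P3–HQ leg.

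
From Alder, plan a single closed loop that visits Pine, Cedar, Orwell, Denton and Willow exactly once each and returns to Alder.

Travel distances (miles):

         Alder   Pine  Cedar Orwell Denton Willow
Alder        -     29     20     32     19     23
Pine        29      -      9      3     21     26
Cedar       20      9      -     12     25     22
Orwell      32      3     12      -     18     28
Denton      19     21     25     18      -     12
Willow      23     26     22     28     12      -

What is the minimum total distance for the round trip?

With 5 stops there are 5!/2 = 60 distinct round trips (a route and its reverse cost the same).
Alder-Pine-Cedar-Orwell-Denton-Willow-Alder: 29+9+12+18+12+23 = 103
Alder-Pine-Cedar-Orwell-Willow-Denton-Alder: 29+9+12+28+12+19 = 109
Alder-Pine-Cedar-Denton-Orwell-Willow-Alder: 29+9+25+18+28+23 = 132
Alder-Pine-Cedar-Denton-Willow-Orwell-Alder: 29+9+25+12+28+32 = 135
Alder-Pine-Cedar-Willow-Orwell-Denton-Alder: 29+9+22+28+18+19 = 125
Alder-Pine-Cedar-Willow-Denton-Orwell-Alder: 29+9+22+12+18+32 = 122
Alder-Pine-Orwell-Cedar-Denton-Willow-Alder: 29+3+12+25+12+23 = 104
Alder-Pine-Orwell-Cedar-Willow-Denton-Alder: 29+3+12+22+12+19 = 97
Alder-Pine-Orwell-Denton-Cedar-Willow-Alder: 29+3+18+25+22+23 = 120
Alder-Pine-Orwell-Denton-Willow-Cedar-Alder: 29+3+18+12+22+20 = 104
Alder-Pine-Orwell-Willow-Cedar-Denton-Alder: 29+3+28+22+25+19 = 126
Alder-Pine-Orwell-Willow-Denton-Cedar-Alder: 29+3+28+12+25+20 = 117
Alder-Pine-Denton-Cedar-Orwell-Willow-Alder: 29+21+25+12+28+23 = 138
Alder-Pine-Denton-Cedar-Willow-Orwell-Alder: 29+21+25+22+28+32 = 157
… (46 more)
Alder-Cedar-Pine-Orwell-Denton-Willow-Alder: 20+9+3+18+12+23 = 85  ← best
The minimum is 85.
One optimal route: Alder → Cedar → Pine → Orwell → Denton → Willow → Alder (or its reverse).

85 miles — the shortest possible round trip.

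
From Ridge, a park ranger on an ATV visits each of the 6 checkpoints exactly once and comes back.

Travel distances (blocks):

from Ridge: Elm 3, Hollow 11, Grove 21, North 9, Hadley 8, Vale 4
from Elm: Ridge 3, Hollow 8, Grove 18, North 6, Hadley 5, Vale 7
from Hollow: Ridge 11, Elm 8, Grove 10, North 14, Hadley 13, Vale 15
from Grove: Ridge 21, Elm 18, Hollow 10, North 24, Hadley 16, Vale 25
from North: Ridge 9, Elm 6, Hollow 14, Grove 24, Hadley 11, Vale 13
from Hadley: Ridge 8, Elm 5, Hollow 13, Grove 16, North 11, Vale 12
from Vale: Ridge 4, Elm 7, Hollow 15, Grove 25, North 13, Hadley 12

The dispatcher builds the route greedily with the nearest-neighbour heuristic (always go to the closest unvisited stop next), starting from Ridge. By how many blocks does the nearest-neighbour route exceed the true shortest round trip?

Ridge: Elm=3, Vale=4, Hadley=8, North=9, Hollow=11, Grove=21 ⇒ Elm
Elm: Hadley=5, North=6, Vale=7, Hollow=8, Grove=18 ⇒ Hadley
Hadley: North=11, Vale=12, Hollow=13, Grove=16 ⇒ North
North: Vale=13, Hollow=14, Grove=24 ⇒ Vale
Vale: Hollow=15, Grove=25 ⇒ Hollow
Hollow: Grove=10 ⇒ Grove
NN route Ridge → Elm → Hadley → North → Vale → Hollow → Grove → Ridge costs 78.
Optimal: Ridge → Elm → Hollow → Grove → Hadley → North → Vale → Ridge costs 65 (by enumerating all 360 distinct tours).
Excess = 78 − 65 = 13.

13 blocks longer than the optimal tour.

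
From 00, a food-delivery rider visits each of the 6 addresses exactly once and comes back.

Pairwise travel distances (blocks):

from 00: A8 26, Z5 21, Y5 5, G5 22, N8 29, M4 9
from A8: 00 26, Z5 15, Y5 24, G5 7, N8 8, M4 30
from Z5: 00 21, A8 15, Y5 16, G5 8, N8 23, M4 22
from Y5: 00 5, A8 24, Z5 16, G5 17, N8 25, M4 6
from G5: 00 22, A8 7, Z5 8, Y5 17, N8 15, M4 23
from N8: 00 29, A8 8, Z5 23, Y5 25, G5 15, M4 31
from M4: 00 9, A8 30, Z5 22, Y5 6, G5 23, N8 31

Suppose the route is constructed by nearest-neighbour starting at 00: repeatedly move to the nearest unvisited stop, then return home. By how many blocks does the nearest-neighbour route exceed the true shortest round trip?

The nearest-neighbour route is 2 blocks longer than optimal.

From 00: Y5=5, M4=9, Z5=21, G5=22, A8=26, N8=29 → choose Y5 (5).
From Y5: M4=6, Z5=16, G5=17, A8=24, N8=25 → choose M4 (6).
From M4: Z5=22, G5=23, A8=30, N8=31 → choose Z5 (22).
From Z5: G5=8, A8=15, N8=23 → choose G5 (8).
From G5: A8=7, N8=15 → choose A8 (7).
From A8: N8=8 → choose N8 (8).
NN route 00 → Y5 → M4 → Z5 → G5 → A8 → N8 → 00 costs 85.
Optimal: 00 → N8 → A8 → G5 → Z5 → Y5 → M4 → 00 costs 83 (by enumerating all 360 distinct tours).
Excess = 85 − 83 = 2.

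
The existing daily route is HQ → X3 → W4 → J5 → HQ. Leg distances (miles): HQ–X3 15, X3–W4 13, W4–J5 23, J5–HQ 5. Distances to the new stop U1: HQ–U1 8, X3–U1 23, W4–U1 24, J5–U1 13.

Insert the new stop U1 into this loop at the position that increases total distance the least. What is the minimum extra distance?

Insertion cost between consecutive stops i–j is d(i,U1) + d(U1,j) − d(i,j):
  between HQ and X3: 8 + 23 − 15 = 16
  between X3 and W4: 23 + 24 − 13 = 34
  between W4 and J5: 24 + 13 − 23 = 14
  between J5 and HQ: 13 + 8 − 5 = 16
Cheapest insertion is between W4 and J5, adding 14.
New total = 56 + 14 = 70.

Minimum extra distance: 14 miles, inserting U1 between W4 and J5.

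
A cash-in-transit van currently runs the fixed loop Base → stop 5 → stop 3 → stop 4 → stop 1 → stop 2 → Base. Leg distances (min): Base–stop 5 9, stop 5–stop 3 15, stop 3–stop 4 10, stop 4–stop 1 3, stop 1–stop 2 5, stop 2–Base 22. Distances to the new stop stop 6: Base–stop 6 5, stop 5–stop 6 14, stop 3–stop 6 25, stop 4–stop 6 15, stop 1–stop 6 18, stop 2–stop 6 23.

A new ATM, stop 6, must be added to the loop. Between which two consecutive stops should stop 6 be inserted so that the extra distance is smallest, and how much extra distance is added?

Insertion cost between consecutive stops i–j is d(i,stop 6) + d(stop 6,j) − d(i,j):
  between Base and stop 5: 5 + 14 − 9 = 10
  between stop 5 and stop 3: 14 + 25 − 15 = 24
  between stop 3 and stop 4: 25 + 15 − 10 = 30
  between stop 4 and stop 1: 15 + 18 − 3 = 30
  between stop 1 and stop 2: 18 + 23 − 5 = 36
  between stop 2 and Base: 23 + 5 − 22 = 6
Cheapest insertion is between stop 2 and Base, adding 6.
New total = 64 + 6 = 70.

+6 min — insert stop 6 between stop 2 and Base.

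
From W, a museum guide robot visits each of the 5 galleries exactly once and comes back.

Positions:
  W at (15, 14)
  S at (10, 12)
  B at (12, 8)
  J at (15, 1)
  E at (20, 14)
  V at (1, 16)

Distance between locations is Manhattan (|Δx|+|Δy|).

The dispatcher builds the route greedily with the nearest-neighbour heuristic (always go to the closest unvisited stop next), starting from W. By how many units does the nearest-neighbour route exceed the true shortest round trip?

W: E=5, S=7, B=9, J=13, V=16 ⇒ E
E: S=12, B=14, J=18, V=21 ⇒ S
S: B=6, V=13, J=16 ⇒ B
B: J=10, V=19 ⇒ J
J: V=29 ⇒ V
NN route W → E → S → B → J → V → W costs 78.
Optimal: W → J → B → S → V → E → W costs 68 (by enumerating all 60 distinct tours).
Excess = 78 − 68 = 10.

Excess over optimum: 10.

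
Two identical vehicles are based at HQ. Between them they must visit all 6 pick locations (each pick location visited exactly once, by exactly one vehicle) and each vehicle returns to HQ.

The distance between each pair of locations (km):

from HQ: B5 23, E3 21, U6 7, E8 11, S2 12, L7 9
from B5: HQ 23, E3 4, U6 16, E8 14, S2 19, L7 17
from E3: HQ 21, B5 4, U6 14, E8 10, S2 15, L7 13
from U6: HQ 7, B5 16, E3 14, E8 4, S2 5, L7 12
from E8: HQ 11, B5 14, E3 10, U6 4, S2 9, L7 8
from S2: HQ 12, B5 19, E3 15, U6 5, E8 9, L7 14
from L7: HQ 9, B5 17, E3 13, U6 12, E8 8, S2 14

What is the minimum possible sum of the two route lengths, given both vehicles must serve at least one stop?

Check every non-empty split of the stops between the two vehicles; for each half take its own optimal tour:
  {B5} + {E3, U6, E8, S2, L7}: 46 + 53 = 99
  {E3} + {B5, U6, E8, S2, L7}: 42 + 61 = 103
  {B5, E3} + {U6, E8, S2, L7}: 48 + 38 = 86
  {U6} + {B5, E3, E8, S2, L7}: 14 + 61 = 75
  {B5, U6} + {E3, E8, S2, L7}: 46 + 53 = 99
  {E3, U6} + {B5, E8, S2, L7}: 42 + 61 = 103
  … (31 splits in total)
  {B5, E3, U6, E8, S2} + {L7}: 56 + 18 = 74  ← best
Best: vehicle 1 HQ → U6 → E8 → B5 → E3 → S2 → HQ = 56; vehicle 2 HQ → L7 → HQ = 18; combined 74.

74 km — the smallest possible combined total.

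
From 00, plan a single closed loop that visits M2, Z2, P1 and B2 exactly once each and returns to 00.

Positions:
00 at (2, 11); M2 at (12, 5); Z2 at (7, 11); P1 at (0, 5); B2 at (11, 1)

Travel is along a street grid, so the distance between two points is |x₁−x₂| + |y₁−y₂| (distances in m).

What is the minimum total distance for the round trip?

Minimum total distance: 44 m.

With 4 stops there are 4!/2 = 12 distinct round trips (a route and its reverse cost the same).
00→M2→Z2→P1→B2→00: 16+11+13+15+19 = 74
00→M2→Z2→B2→P1→00: 16+11+14+15+8 = 64
00→M2→P1→Z2→B2→00: 16+12+13+14+19 = 74
00→M2→P1→B2→Z2→00: 16+12+15+14+5 = 62
00→M2→B2→Z2→P1→00: 16+5+14+13+8 = 56
00→M2→B2→P1→Z2→00: 16+5+15+13+5 = 54
00→Z2→M2→P1→B2→00: 5+11+12+15+19 = 62
00→Z2→M2→B2→P1→00: 5+11+5+15+8 = 44
00→Z2→P1→M2→B2→00: 5+13+12+5+19 = 54
00→Z2→B2→M2→P1→00: 5+14+5+12+8 = 44
00→P1→M2→Z2→B2→00: 8+12+11+14+19 = 64
00→P1→Z2→M2→B2→00: 8+13+11+5+19 = 56
The minimum is 44.
One optimal route: 00 → Z2 → M2 → B2 → P1 → 00 (or its reverse).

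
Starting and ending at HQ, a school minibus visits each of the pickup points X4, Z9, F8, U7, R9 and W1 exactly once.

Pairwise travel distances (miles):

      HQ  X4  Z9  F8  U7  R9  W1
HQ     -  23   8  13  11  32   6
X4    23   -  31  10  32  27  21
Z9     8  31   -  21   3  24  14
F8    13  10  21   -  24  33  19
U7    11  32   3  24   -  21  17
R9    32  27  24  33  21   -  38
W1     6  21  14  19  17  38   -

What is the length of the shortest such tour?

There are 360 distinct closed tours to check (reversals are equivalent).
HQ - X4 - Z9 - F8 - U7 - R9 - W1 - HQ: 23+31+21+24+21+38+6 = 164
HQ - X4 - Z9 - F8 - U7 - W1 - R9 - HQ: 23+31+21+24+17+38+32 = 186
HQ - X4 - Z9 - F8 - R9 - U7 - W1 - HQ: 23+31+21+33+21+17+6 = 152
HQ - X4 - Z9 - F8 - R9 - W1 - U7 - HQ: 23+31+21+33+38+17+11 = 174
HQ - X4 - Z9 - F8 - W1 - U7 - R9 - HQ: 23+31+21+19+17+21+32 = 164
HQ - X4 - Z9 - F8 - W1 - R9 - U7 - HQ: 23+31+21+19+38+21+11 = 164
HQ - X4 - Z9 - U7 - F8 - R9 - W1 - HQ: 23+31+3+24+33+38+6 = 158
HQ - X4 - Z9 - U7 - F8 - W1 - R9 - HQ: 23+31+3+24+19+38+32 = 170
… (352 more)
HQ - Z9 - U7 - R9 - X4 - F8 - W1 - HQ: 8+3+21+27+10+19+6 = 94  ← best
The minimum is 94.
One optimal route: HQ → Z9 → U7 → R9 → X4 → F8 → W1 → HQ (or its reverse).

Shortest round trip = 94 miles.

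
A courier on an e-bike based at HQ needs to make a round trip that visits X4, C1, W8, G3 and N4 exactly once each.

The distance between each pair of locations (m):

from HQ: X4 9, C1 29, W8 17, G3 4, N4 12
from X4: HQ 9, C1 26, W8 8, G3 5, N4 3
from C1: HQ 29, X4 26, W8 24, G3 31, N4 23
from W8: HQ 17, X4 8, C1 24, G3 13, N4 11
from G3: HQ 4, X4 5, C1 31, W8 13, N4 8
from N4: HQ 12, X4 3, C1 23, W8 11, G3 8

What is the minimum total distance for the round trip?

There are 60 distinct closed tours to check (reversals are equivalent).
HQ → X4 → C1 → W8 → G3 → N4 → HQ: 9+26+24+13+8+12 = 92
HQ → X4 → C1 → W8 → N4 → G3 → HQ: 9+26+24+11+8+4 = 82
HQ → X4 → C1 → G3 → W8 → N4 → HQ: 9+26+31+13+11+12 = 102
HQ → X4 → C1 → G3 → N4 → W8 → HQ: 9+26+31+8+11+17 = 102
HQ → X4 → C1 → N4 → W8 → G3 → HQ: 9+26+23+11+13+4 = 86
HQ → X4 → C1 → N4 → G3 → W8 → HQ: 9+26+23+8+13+17 = 96
HQ → X4 → W8 → C1 → G3 → N4 → HQ: 9+8+24+31+8+12 = 92
HQ → X4 → W8 → C1 → N4 → G3 → HQ: 9+8+24+23+8+4 = 76
HQ → X4 → W8 → G3 → C1 → N4 → HQ: 9+8+13+31+23+12 = 96
HQ → X4 → W8 → G3 → N4 → C1 → HQ: 9+8+13+8+23+29 = 90
HQ → X4 → W8 → N4 → C1 → G3 → HQ: 9+8+11+23+31+4 = 86
HQ → X4 → W8 → N4 → G3 → C1 → HQ: 9+8+11+8+31+29 = 96
HQ → X4 → G3 → C1 → W8 → N4 → HQ: 9+5+31+24+11+12 = 92
HQ → X4 → G3 → C1 → N4 → W8 → HQ: 9+5+31+23+11+17 = 96
… (46 more)
The minimum is 76.
One optimal route: HQ → X4 → W8 → C1 → N4 → G3 → HQ (or its reverse).

76 m — the shortest possible round trip.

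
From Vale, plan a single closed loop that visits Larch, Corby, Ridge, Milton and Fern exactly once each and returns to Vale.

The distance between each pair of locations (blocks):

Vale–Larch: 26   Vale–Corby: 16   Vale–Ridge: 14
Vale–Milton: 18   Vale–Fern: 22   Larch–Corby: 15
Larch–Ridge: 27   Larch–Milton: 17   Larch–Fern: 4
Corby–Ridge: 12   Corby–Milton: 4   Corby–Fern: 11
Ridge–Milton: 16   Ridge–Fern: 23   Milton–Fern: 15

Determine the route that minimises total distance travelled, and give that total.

There are 60 distinct closed tours to check (reversals are equivalent).
Vale→Larch→Corby→Ridge→Milton→Fern→Vale: 26+15+12+16+15+22 = 106
Vale→Larch→Corby→Ridge→Fern→Milton→Vale: 26+15+12+23+15+18 = 109
Vale→Larch→Corby→Milton→Ridge→Fern→Vale: 26+15+4+16+23+22 = 106
Vale→Larch→Corby→Milton→Fern→Ridge→Vale: 26+15+4+15+23+14 = 97
Vale→Larch→Corby→Fern→Ridge→Milton→Vale: 26+15+11+23+16+18 = 109
Vale→Larch→Corby→Fern→Milton→Ridge→Vale: 26+15+11+15+16+14 = 97
Vale→Larch→Ridge→Corby→Milton→Fern→Vale: 26+27+12+4+15+22 = 106
Vale→Larch→Ridge→Corby→Fern→Milton→Vale: 26+27+12+11+15+18 = 109
Vale→Larch→Ridge→Milton→Corby→Fern→Vale: 26+27+16+4+11+22 = 106
Vale→Larch→Ridge→Milton→Fern→Corby→Vale: 26+27+16+15+11+16 = 111
Vale→Larch→Ridge→Fern→Corby→Milton→Vale: 26+27+23+11+4+18 = 109
Vale→Larch→Ridge→Fern→Milton→Corby→Vale: 26+27+23+15+4+16 = 111
Vale→Larch→Milton→Corby→Ridge→Fern→Vale: 26+17+4+12+23+22 = 104
Vale→Larch→Milton→Corby→Fern→Ridge→Vale: 26+17+4+11+23+14 = 95
… (46 more)
Vale→Ridge→Corby→Milton→Larch→Fern→Vale: 14+12+4+17+4+22 = 73  ← best
The minimum is 73.
One optimal route: Vale → Ridge → Corby → Milton → Larch → Fern → Vale (or its reverse).

Shortest round trip = 73 blocks.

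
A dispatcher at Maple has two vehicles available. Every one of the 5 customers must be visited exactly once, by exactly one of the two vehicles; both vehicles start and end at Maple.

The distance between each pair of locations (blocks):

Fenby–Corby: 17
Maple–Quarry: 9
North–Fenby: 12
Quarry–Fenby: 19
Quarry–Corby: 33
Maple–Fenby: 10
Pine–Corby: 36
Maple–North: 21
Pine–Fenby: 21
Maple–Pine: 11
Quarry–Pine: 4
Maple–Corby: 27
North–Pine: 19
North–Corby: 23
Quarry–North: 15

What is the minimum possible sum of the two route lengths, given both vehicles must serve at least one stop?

95 blocks — the smallest possible combined total.

Check every non-empty split of the stops between the two vehicles; for each half take its own optimal tour:
  {Quarry} + {North, Pine, Fenby, Corby}: 18 + 80 = 98
  {North} + {Quarry, Pine, Fenby, Corby}: 42 + 75 = 117
  {Quarry, North} + {Pine, Fenby, Corby}: 45 + 74 = 119
  {Pine} + {Quarry, North, Fenby, Corby}: 22 + 74 = 96
  {Quarry, Pine} + {North, Fenby, Corby}: 24 + 71 = 95
  {North, Pine} + {Quarry, Fenby, Corby}: 51 + 69 = 120
  … (15 splits in total)
Best: vehicle 1 Maple → Quarry → Pine → Maple = 24; vehicle 2 Maple → North → Corby → Fenby → Maple = 71; combined 95.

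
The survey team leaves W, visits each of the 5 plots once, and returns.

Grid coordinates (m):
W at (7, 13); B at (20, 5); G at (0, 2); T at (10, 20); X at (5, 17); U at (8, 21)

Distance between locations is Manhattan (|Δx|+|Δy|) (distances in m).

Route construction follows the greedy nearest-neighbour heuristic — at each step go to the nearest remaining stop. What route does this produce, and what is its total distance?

82 m along W → X → U → T → B → G → W.

W → [X:6 / U:9 / T:10 / G:18 / B:21] → X (6)
X → [U:7 / T:8 / G:20 / B:27] → U (7)
U → [T:3 / G:27 / B:28] → T (3)
T → [B:25 / G:28] → B (25)
B → [G:23] → G (23)
Return G→W: 18.
Total = 6 + 7 + 3 + 25 + 23 + 18 = 82.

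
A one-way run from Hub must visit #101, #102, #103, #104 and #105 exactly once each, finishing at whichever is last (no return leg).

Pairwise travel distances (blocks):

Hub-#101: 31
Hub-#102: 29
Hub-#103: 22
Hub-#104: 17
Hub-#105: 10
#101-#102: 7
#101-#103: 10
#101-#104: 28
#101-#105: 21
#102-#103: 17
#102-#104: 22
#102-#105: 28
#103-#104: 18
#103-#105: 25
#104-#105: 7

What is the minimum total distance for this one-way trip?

52 blocks — the minimum one-way total.

There are 5! = 120 possible orderings.
Hub → #101 → #102 → #103 → #104 → #105: 31+7+17+18+7 = 80
Hub → #101 → #102 → #103 → #105 → #104: 31+7+17+25+7 = 87
Hub → #101 → #102 → #104 → #103 → #105: 31+7+22+18+25 = 103
Hub → #101 → #102 → #104 → #105 → #103: 31+7+22+7+25 = 92
Hub → #101 → #102 → #105 → #103 → #104: 31+7+28+25+18 = 109
Hub → #101 → #102 → #105 → #104 → #103: 31+7+28+7+18 = 91
Hub → #101 → #103 → #102 → #104 → #105: 31+10+17+22+7 = 87
Hub → #101 → #103 → #102 → #105 → #104: 31+10+17+28+7 = 93
Hub → #101 → #103 → #104 → #102 → #105: 31+10+18+22+28 = 109
Hub → #101 → #103 → #104 → #105 → #102: 31+10+18+7+28 = 94
Hub → #101 → #103 → #105 → #102 → #104: 31+10+25+28+22 = 116
Hub → #101 → #103 → #105 → #104 → #102: 31+10+25+7+22 = 95
Hub → #101 → #104 → #102 → #103 → #105: 31+28+22+17+25 = 123
Hub → #101 → #104 → #102 → #105 → #103: 31+28+22+28+25 = 134
… (106 more)
Hub → #105 → #104 → #103 → #101 → #102: 10+7+18+10+7 = 52  ← best
The minimum is 52.
One shortest path: Hub → #105 → #104 → #103 → #101 → #102.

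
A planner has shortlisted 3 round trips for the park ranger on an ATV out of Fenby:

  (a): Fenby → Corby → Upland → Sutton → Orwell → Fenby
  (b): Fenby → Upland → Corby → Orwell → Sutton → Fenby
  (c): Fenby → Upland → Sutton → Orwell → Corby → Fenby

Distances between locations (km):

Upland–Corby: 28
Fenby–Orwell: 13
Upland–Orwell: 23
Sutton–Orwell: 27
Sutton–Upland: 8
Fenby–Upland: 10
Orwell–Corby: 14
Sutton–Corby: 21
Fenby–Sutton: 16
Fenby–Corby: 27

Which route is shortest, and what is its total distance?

(a): 27 + 28 + 8 + 27 + 13 = 103
(b): 10 + 28 + 14 + 27 + 16 = 95
(c): 10 + 8 + 27 + 14 + 27 = 86

Shortest is (c), total 86 km.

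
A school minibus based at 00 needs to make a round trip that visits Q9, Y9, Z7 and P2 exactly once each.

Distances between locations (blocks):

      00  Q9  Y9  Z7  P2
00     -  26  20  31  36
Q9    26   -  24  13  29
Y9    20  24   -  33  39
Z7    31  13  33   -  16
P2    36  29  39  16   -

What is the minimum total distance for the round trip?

Shortest round trip = 109 blocks.

With 4 stops there are 4!/2 = 12 distinct round trips (a route and its reverse cost the same).
00 → Q9 → Y9 → Z7 → P2 → 00: 26+24+33+16+36 = 135
00 → Q9 → Y9 → P2 → Z7 → 00: 26+24+39+16+31 = 136
00 → Q9 → Z7 → Y9 → P2 → 00: 26+13+33+39+36 = 147
00 → Q9 → Z7 → P2 → Y9 → 00: 26+13+16+39+20 = 114
00 → Q9 → P2 → Y9 → Z7 → 00: 26+29+39+33+31 = 158
00 → Q9 → P2 → Z7 → Y9 → 00: 26+29+16+33+20 = 124
00 → Y9 → Q9 → Z7 → P2 → 00: 20+24+13+16+36 = 109
00 → Y9 → Q9 → P2 → Z7 → 00: 20+24+29+16+31 = 120
00 → Y9 → Z7 → Q9 → P2 → 00: 20+33+13+29+36 = 131
00 → Y9 → P2 → Q9 → Z7 → 00: 20+39+29+13+31 = 132
00 → Z7 → Q9 → Y9 → P2 → 00: 31+13+24+39+36 = 143
00 → Z7 → Y9 → Q9 → P2 → 00: 31+33+24+29+36 = 153
The minimum is 109.
One optimal route: 00 → Y9 → Q9 → Z7 → P2 → 00 (or its reverse).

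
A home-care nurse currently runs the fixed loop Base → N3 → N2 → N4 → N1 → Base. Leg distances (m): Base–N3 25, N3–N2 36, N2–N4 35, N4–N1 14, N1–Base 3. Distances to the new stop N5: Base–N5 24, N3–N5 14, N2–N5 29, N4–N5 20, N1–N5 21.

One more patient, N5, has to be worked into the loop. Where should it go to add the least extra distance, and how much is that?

Insertion cost between consecutive stops i–j is d(i,N5) + d(N5,j) − d(i,j):
  between Base and N3: 24 + 14 − 25 = 13
  between N3 and N2: 14 + 29 − 36 = 7
  between N2 and N4: 29 + 20 − 35 = 14
  between N4 and N1: 20 + 21 − 14 = 27
  between N1 and Base: 21 + 24 − 3 = 42
Cheapest insertion is between N3 and N2, adding 7.
New total = 113 + 7 = 120.

Minimum extra distance: 7 m, inserting N5 between N3 and N2.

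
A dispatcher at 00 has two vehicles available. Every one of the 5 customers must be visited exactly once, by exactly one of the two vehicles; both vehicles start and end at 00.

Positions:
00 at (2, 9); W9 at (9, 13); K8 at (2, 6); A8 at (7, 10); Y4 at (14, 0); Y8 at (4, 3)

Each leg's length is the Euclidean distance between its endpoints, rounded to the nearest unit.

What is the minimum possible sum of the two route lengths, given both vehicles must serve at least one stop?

Check every non-empty split of the stops between the two vehicles; for each half take its own optimal tour:
  {W9} + {K8, A8, Y4, Y8}: 16 + 34 = 50
  {K8} + {W9, A8, Y4, Y8}: 6 + 39 = 45
  {W9, K8} + {A8, Y4, Y8}: 21 + 33 = 54
  {A8} + {W9, K8, Y4, Y8}: 10 + 39 = 49
  {W9, A8} + {K8, Y4, Y8}: 17 + 32 = 49
  {K8, A8} + {W9, Y4, Y8}: 14 + 38 = 52
  … (15 splits in total)
Best: vehicle 1 00 → K8 → 00 = 6; vehicle 2 00 → A8 → W9 → Y4 → Y8 → 00 = 39; combined 45.

45 — the smallest possible combined total.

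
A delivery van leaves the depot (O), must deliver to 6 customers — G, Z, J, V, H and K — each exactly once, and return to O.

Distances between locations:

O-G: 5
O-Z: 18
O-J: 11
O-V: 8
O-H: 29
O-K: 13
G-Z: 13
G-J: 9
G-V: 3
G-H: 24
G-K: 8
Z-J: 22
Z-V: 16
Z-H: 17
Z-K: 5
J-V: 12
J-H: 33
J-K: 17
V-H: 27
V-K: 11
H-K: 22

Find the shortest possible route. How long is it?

There are 360 distinct closed tours to check (reversals are equivalent).
O - G - Z - J - V - H - K - O: 5+13+22+12+27+22+13 = 114
O - G - Z - J - V - K - H - O: 5+13+22+12+11+22+29 = 114
O - G - Z - J - H - V - K - O: 5+13+22+33+27+11+13 = 124
O - G - Z - J - H - K - V - O: 5+13+22+33+22+11+8 = 114
O - G - Z - J - K - V - H - O: 5+13+22+17+11+27+29 = 124
O - G - Z - J - K - H - V - O: 5+13+22+17+22+27+8 = 114
O - G - Z - V - J - H - K - O: 5+13+16+12+33+22+13 = 114
O - G - Z - V - J - K - H - O: 5+13+16+12+17+22+29 = 114
… (352 more)
O - G - V - H - Z - K - J - O: 5+3+27+17+5+17+11 = 85  ← best
The minimum is 85.
One optimal route: O → G → V → H → Z → K → J → O (or its reverse).

Shortest round trip = 85.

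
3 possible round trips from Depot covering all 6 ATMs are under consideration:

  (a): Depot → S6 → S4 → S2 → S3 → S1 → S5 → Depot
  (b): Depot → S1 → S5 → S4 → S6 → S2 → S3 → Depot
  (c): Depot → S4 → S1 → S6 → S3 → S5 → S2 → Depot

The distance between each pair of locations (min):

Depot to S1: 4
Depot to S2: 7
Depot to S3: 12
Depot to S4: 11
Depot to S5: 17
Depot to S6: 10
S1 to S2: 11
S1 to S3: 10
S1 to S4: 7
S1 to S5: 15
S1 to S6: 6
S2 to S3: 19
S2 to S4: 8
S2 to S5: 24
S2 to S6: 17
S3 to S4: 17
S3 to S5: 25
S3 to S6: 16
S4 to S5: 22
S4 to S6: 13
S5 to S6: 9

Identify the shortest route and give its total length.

(a): 10 + 13 + 8 + 19 + 10 + 15 + 17 = 92
(b): 4 + 15 + 22 + 13 + 17 + 19 + 12 = 102
(c): 11 + 7 + 6 + 16 + 25 + 24 + 7 = 96

Shortest is (a), total 92 min.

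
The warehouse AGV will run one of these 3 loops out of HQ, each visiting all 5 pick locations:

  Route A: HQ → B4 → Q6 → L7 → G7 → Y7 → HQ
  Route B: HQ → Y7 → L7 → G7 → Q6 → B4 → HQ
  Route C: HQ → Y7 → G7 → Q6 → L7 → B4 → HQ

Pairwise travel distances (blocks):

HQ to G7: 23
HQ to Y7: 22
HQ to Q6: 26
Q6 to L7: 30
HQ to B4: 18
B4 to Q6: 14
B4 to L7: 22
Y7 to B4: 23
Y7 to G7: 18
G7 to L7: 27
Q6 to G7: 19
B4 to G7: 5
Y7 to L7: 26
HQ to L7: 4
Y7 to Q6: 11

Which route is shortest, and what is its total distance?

126 blocks — Route B is the shortest.

Route A: 18 + 14 + 30 + 27 + 18 + 22 = 129
Route B: 22 + 26 + 27 + 19 + 14 + 18 = 126
Route C: 22 + 18 + 19 + 30 + 22 + 18 = 129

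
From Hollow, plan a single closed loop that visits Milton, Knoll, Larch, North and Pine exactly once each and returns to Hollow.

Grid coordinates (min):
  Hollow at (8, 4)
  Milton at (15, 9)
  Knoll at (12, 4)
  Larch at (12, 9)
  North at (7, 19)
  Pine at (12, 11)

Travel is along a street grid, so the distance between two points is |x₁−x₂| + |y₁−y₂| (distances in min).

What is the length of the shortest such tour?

With 5 stops there are 5!/2 = 60 distinct round trips (a route and its reverse cost the same).
Hollow → Milton → Knoll → Larch → North → Pine → Hollow: 12+8+5+15+13+11 = 64
Hollow → Milton → Knoll → Larch → Pine → North → Hollow: 12+8+5+2+13+16 = 56
Hollow → Milton → Knoll → North → Larch → Pine → Hollow: 12+8+20+15+2+11 = 68
Hollow → Milton → Knoll → North → Pine → Larch → Hollow: 12+8+20+13+2+9 = 64
Hollow → Milton → Knoll → Pine → Larch → North → Hollow: 12+8+7+2+15+16 = 60
Hollow → Milton → Knoll → Pine → North → Larch → Hollow: 12+8+7+13+15+9 = 64
Hollow → Milton → Larch → Knoll → North → Pine → Hollow: 12+3+5+20+13+11 = 64
Hollow → Milton → Larch → Knoll → Pine → North → Hollow: 12+3+5+7+13+16 = 56
Hollow → Milton → Larch → North → Knoll → Pine → Hollow: 12+3+15+20+7+11 = 68
Hollow → Milton → Larch → North → Pine → Knoll → Hollow: 12+3+15+13+7+4 = 54
Hollow → Milton → Larch → Pine → Knoll → North → Hollow: 12+3+2+7+20+16 = 60
Hollow → Milton → Larch → Pine → North → Knoll → Hollow: 12+3+2+13+20+4 = 54
Hollow → Milton → North → Knoll → Larch → Pine → Hollow: 12+18+20+5+2+11 = 68
Hollow → Milton → North → Knoll → Pine → Larch → Hollow: 12+18+20+7+2+9 = 68
… (46 more)
Hollow → Knoll → Milton → Larch → Pine → North → Hollow: 4+8+3+2+13+16 = 46  ← best
The minimum is 46.
One optimal route: Hollow → Knoll → Milton → Larch → Pine → North → Hollow (or its reverse).

Minimum total distance: 46 min.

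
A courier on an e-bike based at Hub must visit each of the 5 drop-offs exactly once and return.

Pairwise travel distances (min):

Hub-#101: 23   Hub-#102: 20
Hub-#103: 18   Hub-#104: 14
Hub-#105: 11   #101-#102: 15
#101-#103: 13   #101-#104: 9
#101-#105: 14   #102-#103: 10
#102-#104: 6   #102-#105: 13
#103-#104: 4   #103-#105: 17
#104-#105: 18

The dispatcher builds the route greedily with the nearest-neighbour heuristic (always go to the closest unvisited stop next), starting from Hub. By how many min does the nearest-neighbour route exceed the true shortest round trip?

Hub: #105=11, #104=14, #103=18, #102=20, #101=23 ⇒ #105
#105: #102=13, #101=14, #103=17, #104=18 ⇒ #102
#102: #104=6, #103=10, #101=15 ⇒ #104
#104: #103=4, #101=9 ⇒ #103
#103: #101=13 ⇒ #101
NN route Hub → #105 → #102 → #104 → #103 → #101 → Hub costs 70.
Optimal: Hub → #102 → #103 → #104 → #101 → #105 → Hub costs 68 (by enumerating all 60 distinct tours).
Excess = 70 − 68 = 2.

The nearest-neighbour route is 2 min longer than optimal.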